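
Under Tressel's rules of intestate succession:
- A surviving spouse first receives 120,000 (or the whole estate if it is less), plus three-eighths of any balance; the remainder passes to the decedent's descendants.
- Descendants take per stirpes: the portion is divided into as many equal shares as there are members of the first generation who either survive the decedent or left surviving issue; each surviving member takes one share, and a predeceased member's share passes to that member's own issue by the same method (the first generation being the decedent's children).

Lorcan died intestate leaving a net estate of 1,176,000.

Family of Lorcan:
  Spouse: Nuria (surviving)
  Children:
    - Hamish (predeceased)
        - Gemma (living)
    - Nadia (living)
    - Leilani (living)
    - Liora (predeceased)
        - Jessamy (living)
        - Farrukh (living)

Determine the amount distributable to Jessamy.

Jessamy receives 82,500.

Nuria first takes 120,000, leaving a balance of 1,056,000. Nuria then takes three-eighths of the balance (396,000), for a total of 516,000. The remaining 660,000 passes to the descendants.
The descendants' portion (660,000) is divided into 4 shares of 165,000: Nadia and Leilani each take 165,000; Hamish's 165,000 share passes to Hamish's issue; Liora's 165,000 share passes to Liora's issue.
Hamish's share (165,000) passes entirely to Gemma.
Liora's share (165,000) is divided into 2 shares of 82,500: Jessamy and Farrukh each take 82,500.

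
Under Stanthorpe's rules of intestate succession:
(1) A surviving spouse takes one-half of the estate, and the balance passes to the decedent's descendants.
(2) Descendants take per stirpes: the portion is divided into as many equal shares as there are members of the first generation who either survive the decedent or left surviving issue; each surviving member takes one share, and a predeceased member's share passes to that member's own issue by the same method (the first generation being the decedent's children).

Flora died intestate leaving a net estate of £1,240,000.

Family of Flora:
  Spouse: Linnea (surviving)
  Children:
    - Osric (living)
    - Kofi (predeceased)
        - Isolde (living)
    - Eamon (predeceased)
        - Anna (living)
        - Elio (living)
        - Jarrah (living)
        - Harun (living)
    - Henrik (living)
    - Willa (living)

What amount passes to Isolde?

Isolde receives £124,000.

Linnea takes one-half of £1,240,000 = £620,000. The remaining £620,000 passes to the descendants.
The descendants' portion (£620,000) is divided into 5 shares of £124,000: Osric, Henrik, and Willa each take £124,000; Kofi's £124,000 share passes to Kofi's issue; Eamon's £124,000 share passes to Eamon's issue.
Kofi's share (£124,000) passes entirely to Isolde.
Eamon's share (£124,000) is divided into 4 shares of £31,000: Anna, Elio, Jarrah, and Harun each take £31,000.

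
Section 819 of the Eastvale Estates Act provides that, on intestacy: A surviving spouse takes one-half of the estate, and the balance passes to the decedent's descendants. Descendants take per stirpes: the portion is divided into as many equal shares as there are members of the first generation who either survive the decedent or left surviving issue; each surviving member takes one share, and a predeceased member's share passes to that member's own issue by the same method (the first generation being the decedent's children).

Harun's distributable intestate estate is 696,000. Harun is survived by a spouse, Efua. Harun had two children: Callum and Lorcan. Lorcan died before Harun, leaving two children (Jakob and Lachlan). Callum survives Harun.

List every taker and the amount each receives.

Efua: 348,000; Callum: 174,000; Jakob: 87,000; Lachlan: 87,000

Efua takes one-half of 696,000 = 348,000. The remaining 348,000 passes to the descendants.
The descendants' portion (348,000) is divided into 2 shares of 174,000: Callum takes 174,000; Lorcan's 174,000 share passes to Lorcan's issue.
Lorcan's share (174,000) is divided into 2 shares of 87,000: Jakob and Lachlan each take 87,000.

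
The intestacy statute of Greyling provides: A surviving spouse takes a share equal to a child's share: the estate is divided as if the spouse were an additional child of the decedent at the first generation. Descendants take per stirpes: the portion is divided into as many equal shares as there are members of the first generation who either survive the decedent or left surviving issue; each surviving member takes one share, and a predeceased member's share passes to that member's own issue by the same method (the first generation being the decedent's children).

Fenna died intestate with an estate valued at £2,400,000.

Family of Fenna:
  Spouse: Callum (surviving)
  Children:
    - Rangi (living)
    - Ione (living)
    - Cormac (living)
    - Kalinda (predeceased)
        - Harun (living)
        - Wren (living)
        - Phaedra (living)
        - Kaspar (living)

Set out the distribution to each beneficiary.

Callum: £480,000; Rangi: £480,000; Ione: £480,000; Cormac: £480,000; Harun: £120,000; Wren: £120,000; Phaedra: £120,000; Kaspar: £120,000

The spouse counts as an additional share at the children's level, so there are 5 primary shares of £480,000. Callum takes one such share (£480,000).
The children's combined portion (£1,920,000) is divided into 4 shares of £480,000: Rangi, Ione, and Cormac each take £480,000; Kalinda's £480,000 share passes to Kalinda's issue.
Kalinda's share (£480,000) is divided into 4 shares of £120,000: Harun, Wren, Phaedra, and Kaspar each take £120,000.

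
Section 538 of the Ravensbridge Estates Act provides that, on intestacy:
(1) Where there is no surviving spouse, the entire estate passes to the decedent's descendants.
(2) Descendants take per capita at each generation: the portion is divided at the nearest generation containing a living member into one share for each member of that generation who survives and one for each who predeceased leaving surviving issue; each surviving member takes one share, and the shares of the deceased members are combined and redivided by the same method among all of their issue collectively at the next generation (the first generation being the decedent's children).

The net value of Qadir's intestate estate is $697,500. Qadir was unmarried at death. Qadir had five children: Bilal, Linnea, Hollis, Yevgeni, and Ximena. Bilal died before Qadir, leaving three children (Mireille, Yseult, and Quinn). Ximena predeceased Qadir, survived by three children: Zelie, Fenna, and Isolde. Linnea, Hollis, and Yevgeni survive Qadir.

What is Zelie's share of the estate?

The entire $697,500 passes to the descendants.
That amount ($697,500) is divided at the children's generation into 5 shares of $139,500. Linnea, Hollis, and Yevgeni each take $139,500. The 2 shares of the deceased (Bilal and Ximena) are combined into a pool of $279,000.
That pool ($279,000) is divided at the grandchildren's generation equally among Mireille, Yseult, Quinn, Zelie, Fenna, and Isolde: $46,500 each.

Zelie receives $46,500.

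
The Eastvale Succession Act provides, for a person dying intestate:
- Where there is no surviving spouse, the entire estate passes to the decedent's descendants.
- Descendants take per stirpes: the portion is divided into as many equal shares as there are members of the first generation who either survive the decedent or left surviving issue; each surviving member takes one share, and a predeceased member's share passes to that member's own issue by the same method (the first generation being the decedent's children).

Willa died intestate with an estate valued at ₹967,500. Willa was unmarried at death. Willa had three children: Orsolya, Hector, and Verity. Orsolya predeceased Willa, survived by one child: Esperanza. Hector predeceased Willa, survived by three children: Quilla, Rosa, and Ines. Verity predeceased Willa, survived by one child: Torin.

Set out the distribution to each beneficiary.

The entire ₹967,500 passes to the descendants.
That amount (₹967,500) is divided into 3 shares of ₹322,500: Orsolya's ₹322,500 share passes to Orsolya's issue; Hector's ₹322,500 share passes to Hector's issue; Verity's ₹322,500 share passes to Verity's issue.
Orsolya's share (₹322,500) passes entirely to Esperanza.
Hector's share (₹322,500) is divided into 3 shares of ₹107,500: Quilla, Rosa, and Ines each take ₹107,500.
Verity's share (₹322,500) passes entirely to Torin.

Esperanza: ₹322,500; Quilla: ₹107,500; Rosa: ₹107,500; Ines: ₹107,500; Torin: ₹322,500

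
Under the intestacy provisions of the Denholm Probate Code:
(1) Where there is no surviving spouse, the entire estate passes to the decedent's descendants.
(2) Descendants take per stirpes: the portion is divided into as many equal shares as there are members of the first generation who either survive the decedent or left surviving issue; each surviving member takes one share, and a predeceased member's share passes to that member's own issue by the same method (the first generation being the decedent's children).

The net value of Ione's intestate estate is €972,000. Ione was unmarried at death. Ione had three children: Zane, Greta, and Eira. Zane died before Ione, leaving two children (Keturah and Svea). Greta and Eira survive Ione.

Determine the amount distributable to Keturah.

The entire €972,000 passes to the descendants.
That amount (€972,000) is divided into 3 shares of €324,000: Greta and Eira each take €324,000; Zane's €324,000 share passes to Zane's issue.
Zane's share (€324,000) is divided into 2 shares of €162,000: Keturah and Svea each take €162,000.

Keturah receives €162,000.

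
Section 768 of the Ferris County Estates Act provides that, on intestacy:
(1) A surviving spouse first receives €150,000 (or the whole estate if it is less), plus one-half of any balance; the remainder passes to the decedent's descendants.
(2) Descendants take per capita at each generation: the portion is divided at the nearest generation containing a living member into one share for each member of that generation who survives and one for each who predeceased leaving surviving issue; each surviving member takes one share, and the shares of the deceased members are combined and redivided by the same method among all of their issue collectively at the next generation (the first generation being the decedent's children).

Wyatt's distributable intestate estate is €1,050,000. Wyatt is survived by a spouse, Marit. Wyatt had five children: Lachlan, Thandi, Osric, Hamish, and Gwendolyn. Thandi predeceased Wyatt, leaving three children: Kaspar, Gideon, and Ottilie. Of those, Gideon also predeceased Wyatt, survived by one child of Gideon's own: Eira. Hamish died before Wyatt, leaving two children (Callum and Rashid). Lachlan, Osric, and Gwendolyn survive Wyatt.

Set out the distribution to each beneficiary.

Marit first takes €150,000, leaving a balance of €900,000. Marit then takes one-half of the balance (€450,000), for a total of €600,000. The remaining €450,000 passes to the descendants.
The descendants' portion (€450,000) is divided at the children's generation into 5 shares of €90,000. Lachlan, Osric, and Gwendolyn each take €90,000. The 2 shares of the deceased (Thandi and Hamish) are combined into a pool of €180,000.
That pool (€180,000) is divided at the grandchildren's generation into 5 shares of €36,000. Kaspar, Ottilie, Callum, and Rashid each take €36,000. The remaining share for the deceased Gideon (€36,000) is carried to the next generation.
That pool (€36,000) passes entirely to Eira, the sole taker at the great-grandchildren's generation.

Marit: €600,000; Lachlan: €90,000; Kaspar: €36,000; Eira: €36,000; Ottilie: €36,000; Osric: €90,000; Callum: €36,000; Rashid: €36,000; Gwendolyn: €90,000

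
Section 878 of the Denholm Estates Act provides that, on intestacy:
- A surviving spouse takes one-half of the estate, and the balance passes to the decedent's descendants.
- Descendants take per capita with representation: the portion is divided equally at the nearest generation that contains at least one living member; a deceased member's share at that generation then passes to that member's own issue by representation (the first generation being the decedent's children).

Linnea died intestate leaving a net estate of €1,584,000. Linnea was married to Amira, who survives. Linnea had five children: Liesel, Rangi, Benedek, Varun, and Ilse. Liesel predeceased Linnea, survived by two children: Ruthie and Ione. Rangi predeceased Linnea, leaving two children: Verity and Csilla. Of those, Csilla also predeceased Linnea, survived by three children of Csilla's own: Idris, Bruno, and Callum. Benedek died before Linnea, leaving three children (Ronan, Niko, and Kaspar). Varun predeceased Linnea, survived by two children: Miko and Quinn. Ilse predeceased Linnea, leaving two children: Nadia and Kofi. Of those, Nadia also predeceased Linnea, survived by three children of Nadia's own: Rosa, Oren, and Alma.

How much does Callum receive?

Amira takes one-half of €1,584,000 = €792,000. The remaining €792,000 passes to the descendants.
No child survives, so the initial division is made at the grandchildren's generation.
The descendants' portion (€792,000) is divided into 11 shares of €72,000: Ruthie, Ione, Verity, Ronan, Niko, Kaspar, Miko, Quinn, and Kofi each take €72,000; Csilla's €72,000 share passes to Csilla's issue; Nadia's €72,000 share passes to Nadia's issue.
Csilla's share (€72,000) is divided into 3 shares of €24,000: Idris, Bruno, and Callum each take €24,000.
Nadia's share (€72,000) is divided into 3 shares of €24,000: Rosa, Oren, and Alma each take €24,000.

Callum receives €24,000.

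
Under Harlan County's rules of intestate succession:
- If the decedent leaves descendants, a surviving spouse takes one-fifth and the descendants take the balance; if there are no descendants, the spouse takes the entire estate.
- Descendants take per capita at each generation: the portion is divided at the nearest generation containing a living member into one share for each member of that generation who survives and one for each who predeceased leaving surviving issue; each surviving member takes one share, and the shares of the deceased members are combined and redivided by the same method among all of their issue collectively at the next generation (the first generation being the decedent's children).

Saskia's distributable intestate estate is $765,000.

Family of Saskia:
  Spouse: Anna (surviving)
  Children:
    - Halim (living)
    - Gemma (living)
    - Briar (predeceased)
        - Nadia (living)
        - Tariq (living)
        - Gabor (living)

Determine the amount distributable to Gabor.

Anna takes one-fifth of $765,000 = $153,000. The remaining $612,000 passes to the descendants.
The descendants' portion ($612,000) is divided at the children's generation into 3 shares of $204,000. Halim and Gemma each take $204,000. The remaining share for the deceased Briar ($204,000) is carried to the next generation.
That pool ($204,000) is divided at the grandchildren's generation equally among Nadia, Tariq, and Gabor: $68,000 each.

Gabor receives $68,000.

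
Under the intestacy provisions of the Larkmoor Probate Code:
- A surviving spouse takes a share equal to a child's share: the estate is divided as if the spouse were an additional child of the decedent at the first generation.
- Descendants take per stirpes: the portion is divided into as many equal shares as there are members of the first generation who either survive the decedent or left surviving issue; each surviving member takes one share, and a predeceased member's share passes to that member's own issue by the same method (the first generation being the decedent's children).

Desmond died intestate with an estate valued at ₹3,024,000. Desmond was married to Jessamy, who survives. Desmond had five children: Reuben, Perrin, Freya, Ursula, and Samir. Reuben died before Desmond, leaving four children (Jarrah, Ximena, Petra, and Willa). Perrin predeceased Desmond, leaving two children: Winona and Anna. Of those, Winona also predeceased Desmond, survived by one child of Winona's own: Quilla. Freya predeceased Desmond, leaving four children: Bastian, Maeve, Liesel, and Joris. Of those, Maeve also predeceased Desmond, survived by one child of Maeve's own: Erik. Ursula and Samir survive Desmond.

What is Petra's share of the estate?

Petra receives ₹126,000.

The spouse counts as an additional share at the children's level, so there are 6 primary shares of ₹504,000. Jessamy takes one such share (₹504,000).
The children's combined portion (₹2,520,000) is divided into 5 shares of ₹504,000: Ursula and Samir each take ₹504,000; Reuben's ₹504,000 share passes to Reuben's issue; Perrin's ₹504,000 share passes to Perrin's issue; Freya's ₹504,000 share passes to Freya's issue.
Reuben's share (₹504,000) is divided into 4 shares of ₹126,000: Jarrah, Ximena, Petra, and Willa each take ₹126,000.
Perrin's share (₹504,000) is divided into 2 shares of ₹252,000: Anna takes ₹252,000; Winona's ₹252,000 share passes to Winona's issue.
Winona's share (₹252,000) passes entirely to Quilla.
Freya's share (₹504,000) is divided into 4 shares of ₹126,000: Bastian, Liesel, and Joris each take ₹126,000; Maeve's ₹126,000 share passes to Maeve's issue.
Maeve's share (₹126,000) passes entirely to Erik.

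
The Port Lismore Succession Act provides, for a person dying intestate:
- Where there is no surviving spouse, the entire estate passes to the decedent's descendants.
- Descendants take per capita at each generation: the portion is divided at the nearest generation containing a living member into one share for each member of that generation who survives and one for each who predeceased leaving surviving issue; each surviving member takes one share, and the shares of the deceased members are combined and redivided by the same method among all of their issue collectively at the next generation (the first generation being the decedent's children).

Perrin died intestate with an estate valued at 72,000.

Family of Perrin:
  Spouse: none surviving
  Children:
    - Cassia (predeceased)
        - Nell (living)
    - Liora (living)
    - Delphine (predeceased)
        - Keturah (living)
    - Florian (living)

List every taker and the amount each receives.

The entire 72,000 passes to the descendants.
That amount (72,000) is divided at the children's generation into 4 shares of 18,000. Liora and Florian each take 18,000. The 2 shares of the deceased (Cassia and Delphine) are combined into a pool of 36,000.
That pool (36,000) is divided at the grandchildren's generation equally among Nell and Keturah: 18,000 each.

Nell: 18,000; Liora: 18,000; Keturah: 18,000; Florian: 18,000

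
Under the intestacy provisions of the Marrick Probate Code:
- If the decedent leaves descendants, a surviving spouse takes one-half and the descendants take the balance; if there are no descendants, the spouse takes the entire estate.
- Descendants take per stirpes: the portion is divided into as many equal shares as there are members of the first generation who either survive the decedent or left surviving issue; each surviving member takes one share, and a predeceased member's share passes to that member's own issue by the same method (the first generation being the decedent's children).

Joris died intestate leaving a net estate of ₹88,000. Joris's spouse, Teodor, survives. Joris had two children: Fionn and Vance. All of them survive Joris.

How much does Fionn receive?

Fionn receives ₹22,000.

Teodor takes one-half of ₹88,000 = ₹44,000. The remaining ₹44,000 passes to the descendants.
The descendants' portion (₹44,000) is divided into 2 shares of ₹22,000: Fionn and Vance each take ₹22,000.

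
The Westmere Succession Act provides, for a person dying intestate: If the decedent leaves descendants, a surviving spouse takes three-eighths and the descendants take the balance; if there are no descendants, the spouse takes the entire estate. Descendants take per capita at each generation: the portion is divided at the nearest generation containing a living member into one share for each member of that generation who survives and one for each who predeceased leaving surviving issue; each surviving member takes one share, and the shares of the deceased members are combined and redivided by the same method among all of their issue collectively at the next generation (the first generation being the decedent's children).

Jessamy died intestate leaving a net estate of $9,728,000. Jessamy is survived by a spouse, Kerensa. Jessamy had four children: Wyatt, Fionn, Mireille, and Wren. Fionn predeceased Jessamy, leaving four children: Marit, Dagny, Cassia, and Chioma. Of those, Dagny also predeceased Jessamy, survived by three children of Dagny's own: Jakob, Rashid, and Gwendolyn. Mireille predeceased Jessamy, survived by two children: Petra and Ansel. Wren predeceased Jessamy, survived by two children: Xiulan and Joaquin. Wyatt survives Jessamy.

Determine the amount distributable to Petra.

Petra receives $570,000.

Kerensa takes three-eighths of $9,728,000 = $3,648,000. The remaining $6,080,000 passes to the descendants.
The descendants' portion ($6,080,000) is divided at the children's generation into 4 shares of $1,520,000. Wyatt takes $1,520,000. The 3 shares of the deceased (Fionn, Mireille, and Wren) are combined into a pool of $4,560,000.
That pool ($4,560,000) is divided at the grandchildren's generation into 8 shares of $570,000. Marit, Cassia, Chioma, Petra, Ansel, Xiulan, and Joaquin each take $570,000. The remaining share for the deceased Dagny ($570,000) is carried to the next generation.
That pool ($570,000) is divided at the great-grandchildren's generation equally among Jakob, Rashid, and Gwendolyn: $190,000 each.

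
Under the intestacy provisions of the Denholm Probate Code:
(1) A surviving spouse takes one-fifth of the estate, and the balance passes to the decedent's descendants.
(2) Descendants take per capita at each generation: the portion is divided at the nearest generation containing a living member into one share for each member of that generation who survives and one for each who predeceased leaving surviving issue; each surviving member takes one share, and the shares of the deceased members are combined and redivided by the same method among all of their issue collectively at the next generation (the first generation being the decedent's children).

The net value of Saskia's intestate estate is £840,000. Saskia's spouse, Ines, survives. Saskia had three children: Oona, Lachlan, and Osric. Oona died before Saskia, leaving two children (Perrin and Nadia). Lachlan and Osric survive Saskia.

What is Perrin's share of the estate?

Ines takes one-fifth of £840,000 = £168,000. The remaining £672,000 passes to the descendants.
The descendants' portion (£672,000) is divided at the children's generation into 3 shares of £224,000. Lachlan and Osric each take £224,000. The remaining share for the deceased Oona (£224,000) is carried to the next generation.
That pool (£224,000) is divided at the grandchildren's generation equally among Perrin and Nadia: £112,000 each.

Perrin receives £112,000.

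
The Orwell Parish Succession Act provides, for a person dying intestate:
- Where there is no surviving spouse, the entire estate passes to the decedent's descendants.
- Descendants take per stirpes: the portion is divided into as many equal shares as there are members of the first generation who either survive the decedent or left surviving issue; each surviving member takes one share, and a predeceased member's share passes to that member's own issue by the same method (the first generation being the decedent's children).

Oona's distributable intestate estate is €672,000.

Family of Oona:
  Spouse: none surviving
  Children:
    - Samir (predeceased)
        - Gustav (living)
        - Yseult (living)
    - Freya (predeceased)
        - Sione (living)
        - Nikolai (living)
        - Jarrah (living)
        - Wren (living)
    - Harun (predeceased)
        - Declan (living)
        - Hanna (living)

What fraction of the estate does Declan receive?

Declan receives 1/6 of the estate.

The entire €672,000 passes to the descendants.
That amount (€672,000) is divided into 3 shares of €224,000: Samir's €224,000 share passes to Samir's issue; Freya's €224,000 share passes to Freya's issue; Harun's €224,000 share passes to Harun's issue.
Samir's share (€224,000) is divided into 2 shares of €112,000: Gustav and Yseult each take €112,000.
Freya's share (€224,000) is divided into 4 shares of €56,000: Sione, Nikolai, Jarrah, and Wren each take €56,000.
Harun's share (€224,000) is divided into 2 shares of €112,000: Declan and Hanna each take €112,000.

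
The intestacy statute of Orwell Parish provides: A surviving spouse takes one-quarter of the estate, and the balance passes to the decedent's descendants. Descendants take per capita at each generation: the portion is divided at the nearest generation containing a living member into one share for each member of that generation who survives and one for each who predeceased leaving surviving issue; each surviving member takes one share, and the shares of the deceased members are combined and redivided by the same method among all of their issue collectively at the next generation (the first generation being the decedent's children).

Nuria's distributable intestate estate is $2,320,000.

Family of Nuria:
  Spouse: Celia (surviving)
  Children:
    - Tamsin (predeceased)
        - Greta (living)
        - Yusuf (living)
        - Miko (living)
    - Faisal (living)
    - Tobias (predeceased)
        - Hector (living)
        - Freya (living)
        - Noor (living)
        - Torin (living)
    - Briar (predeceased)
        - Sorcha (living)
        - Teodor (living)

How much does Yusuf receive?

Yusuf receives $145,000.

Celia takes one-quarter of $2,320,000 = $580,000. The remaining $1,740,000 passes to the descendants.
The descendants' portion ($1,740,000) is divided at the children's generation into 4 shares of $435,000. Faisal takes $435,000. The 3 shares of the deceased (Tamsin, Tobias, and Briar) are combined into a pool of $1,305,000.
That pool ($1,305,000) is divided at the grandchildren's generation equally among Greta, Yusuf, Miko, Hector, Freya, Noor, Torin, Sorcha, and Teodor: $145,000 each.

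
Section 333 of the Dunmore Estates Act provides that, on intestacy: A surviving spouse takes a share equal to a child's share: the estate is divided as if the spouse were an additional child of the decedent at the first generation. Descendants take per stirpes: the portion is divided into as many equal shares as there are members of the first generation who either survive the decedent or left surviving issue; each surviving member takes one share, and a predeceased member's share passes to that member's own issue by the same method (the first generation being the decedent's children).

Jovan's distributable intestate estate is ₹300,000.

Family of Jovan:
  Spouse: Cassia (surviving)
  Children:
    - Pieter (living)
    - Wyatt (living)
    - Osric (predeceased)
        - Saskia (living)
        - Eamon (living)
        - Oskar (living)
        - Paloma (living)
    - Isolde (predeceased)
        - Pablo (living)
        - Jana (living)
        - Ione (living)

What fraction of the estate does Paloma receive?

The spouse counts as an additional share at the children's level, so there are 5 primary shares of ₹60,000. Cassia takes one such share (₹60,000).
The children's combined portion (₹240,000) is divided into 4 shares of ₹60,000: Pieter and Wyatt each take ₹60,000; Osric's ₹60,000 share passes to Osric's issue; Isolde's ₹60,000 share passes to Isolde's issue.
Osric's share (₹60,000) is divided into 4 shares of ₹15,000: Saskia, Eamon, Oskar, and Paloma each take ₹15,000.
Isolde's share (₹60,000) is divided into 3 shares of ₹20,000: Pablo, Jana, and Ione each take ₹20,000.

Paloma receives 1/20 of the estate.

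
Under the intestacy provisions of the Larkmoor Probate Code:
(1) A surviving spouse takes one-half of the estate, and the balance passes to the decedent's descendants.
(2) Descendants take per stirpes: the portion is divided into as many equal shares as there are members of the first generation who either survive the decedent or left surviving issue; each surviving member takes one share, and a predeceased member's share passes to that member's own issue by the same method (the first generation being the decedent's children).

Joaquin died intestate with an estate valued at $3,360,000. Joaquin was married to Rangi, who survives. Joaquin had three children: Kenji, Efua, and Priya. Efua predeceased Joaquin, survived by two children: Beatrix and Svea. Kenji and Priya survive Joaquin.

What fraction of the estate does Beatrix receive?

Rangi takes one-half of $3,360,000 = $1,680,000. The remaining $1,680,000 passes to the descendants.
The descendants' portion ($1,680,000) is divided into 3 shares of $560,000: Kenji and Priya each take $560,000; Efua's $560,000 share passes to Efua's issue.
Efua's share ($560,000) is divided into 2 shares of $280,000: Beatrix and Svea each take $280,000.

Beatrix receives 1/12 of the estate.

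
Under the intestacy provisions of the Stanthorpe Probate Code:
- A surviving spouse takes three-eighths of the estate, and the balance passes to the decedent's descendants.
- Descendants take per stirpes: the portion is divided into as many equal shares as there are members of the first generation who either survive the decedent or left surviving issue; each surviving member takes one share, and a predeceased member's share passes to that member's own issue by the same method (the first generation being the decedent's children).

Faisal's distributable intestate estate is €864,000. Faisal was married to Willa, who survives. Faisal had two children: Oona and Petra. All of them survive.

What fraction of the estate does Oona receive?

Oona receives 5/16 of the estate.

Willa takes three-eighths of €864,000 = €324,000. The remaining €540,000 passes to the descendants.
The descendants' portion (€540,000) is divided into 2 shares of €270,000: Oona and Petra each take €270,000.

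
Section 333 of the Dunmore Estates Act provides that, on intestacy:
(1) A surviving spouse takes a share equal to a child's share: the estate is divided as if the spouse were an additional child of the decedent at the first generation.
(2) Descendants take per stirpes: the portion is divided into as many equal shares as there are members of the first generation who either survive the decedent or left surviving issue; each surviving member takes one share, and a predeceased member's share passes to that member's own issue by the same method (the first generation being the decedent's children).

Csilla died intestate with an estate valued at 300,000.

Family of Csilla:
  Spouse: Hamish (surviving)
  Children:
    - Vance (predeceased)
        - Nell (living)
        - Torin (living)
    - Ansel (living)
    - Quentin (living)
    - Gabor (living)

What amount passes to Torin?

The spouse counts as an additional share at the children's level, so there are 5 primary shares of 60,000. Hamish takes one such share (60,000).
The children's combined portion (240,000) is divided into 4 shares of 60,000: Ansel, Quentin, and Gabor each take 60,000; Vance's 60,000 share passes to Vance's issue.
Vance's share (60,000) is divided into 2 shares of 30,000: Nell and Torin each take 30,000.

Torin receives 30,000.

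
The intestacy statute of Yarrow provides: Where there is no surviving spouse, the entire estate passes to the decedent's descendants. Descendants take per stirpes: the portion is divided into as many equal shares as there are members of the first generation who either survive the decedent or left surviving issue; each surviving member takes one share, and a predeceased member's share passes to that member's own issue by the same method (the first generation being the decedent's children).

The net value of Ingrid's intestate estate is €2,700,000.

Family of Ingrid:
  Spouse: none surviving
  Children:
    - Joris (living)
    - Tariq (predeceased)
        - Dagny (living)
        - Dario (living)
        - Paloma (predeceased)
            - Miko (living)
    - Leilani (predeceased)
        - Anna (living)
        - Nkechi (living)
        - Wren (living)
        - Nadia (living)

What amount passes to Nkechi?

The entire €2,700,000 passes to the descendants.
That amount (€2,700,000) is divided into 3 shares of €900,000: Joris takes €900,000; Tariq's €900,000 share passes to Tariq's issue; Leilani's €900,000 share passes to Leilani's issue.
Tariq's share (€900,000) is divided into 3 shares of €300,000: Dagny and Dario each take €300,000; Paloma's €300,000 share passes to Paloma's issue.
Paloma's share (€300,000) passes entirely to Miko.
Leilani's share (€900,000) is divided into 4 shares of €225,000: Anna, Nkechi, Wren, and Nadia each take €225,000.

Nkechi receives €225,000.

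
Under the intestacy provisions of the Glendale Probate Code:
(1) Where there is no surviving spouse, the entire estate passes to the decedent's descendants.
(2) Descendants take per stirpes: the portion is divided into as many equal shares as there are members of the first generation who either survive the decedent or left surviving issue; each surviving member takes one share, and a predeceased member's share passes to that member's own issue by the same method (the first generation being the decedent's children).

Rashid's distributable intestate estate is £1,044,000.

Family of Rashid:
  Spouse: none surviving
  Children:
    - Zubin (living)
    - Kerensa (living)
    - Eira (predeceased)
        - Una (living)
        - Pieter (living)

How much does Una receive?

Una receives £174,000.

The entire £1,044,000 passes to the descendants.
That amount (£1,044,000) is divided into 3 shares of £348,000: Zubin and Kerensa each take £348,000; Eira's £348,000 share passes to Eira's issue.
Eira's share (£348,000) is divided into 2 shares of £174,000: Una and Pieter each take £174,000.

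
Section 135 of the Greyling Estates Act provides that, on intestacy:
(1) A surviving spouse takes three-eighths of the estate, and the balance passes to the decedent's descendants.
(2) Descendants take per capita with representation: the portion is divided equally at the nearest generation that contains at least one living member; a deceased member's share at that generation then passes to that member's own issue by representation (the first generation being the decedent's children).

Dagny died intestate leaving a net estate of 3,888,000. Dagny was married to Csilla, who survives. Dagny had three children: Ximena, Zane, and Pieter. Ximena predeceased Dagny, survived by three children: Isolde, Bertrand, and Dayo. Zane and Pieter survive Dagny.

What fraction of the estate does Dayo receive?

Csilla takes three-eighths of 3,888,000 = 1,458,000. The remaining 2,430,000 passes to the descendants.
The descendants' portion (2,430,000) is divided into 3 shares of 810,000: Zane and Pieter each take 810,000; Ximena's 810,000 share passes to Ximena's issue.
Ximena's share (810,000) is divided into 3 shares of 270,000: Isolde, Bertrand, and Dayo each take 270,000.

Dayo receives 5/72 of the estate.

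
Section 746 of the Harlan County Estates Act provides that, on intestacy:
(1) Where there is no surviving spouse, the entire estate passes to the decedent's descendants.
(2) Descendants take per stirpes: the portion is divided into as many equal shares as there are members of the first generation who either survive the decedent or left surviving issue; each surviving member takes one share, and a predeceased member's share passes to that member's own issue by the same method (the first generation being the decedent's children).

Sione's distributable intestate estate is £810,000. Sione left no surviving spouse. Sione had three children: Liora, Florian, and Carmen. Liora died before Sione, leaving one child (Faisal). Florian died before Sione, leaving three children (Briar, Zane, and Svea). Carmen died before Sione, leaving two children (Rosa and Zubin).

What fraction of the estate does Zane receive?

The entire £810,000 passes to the descendants.
That amount (£810,000) is divided into 3 shares of £270,000: Liora's £270,000 share passes to Liora's issue; Florian's £270,000 share passes to Florian's issue; Carmen's £270,000 share passes to Carmen's issue.
Liora's share (£270,000) passes entirely to Faisal.
Florian's share (£270,000) is divided into 3 shares of £90,000: Briar, Zane, and Svea each take £90,000.
Carmen's share (£270,000) is divided into 2 shares of £135,000: Rosa and Zubin each take £135,000.

Zane receives 1/9 of the estate.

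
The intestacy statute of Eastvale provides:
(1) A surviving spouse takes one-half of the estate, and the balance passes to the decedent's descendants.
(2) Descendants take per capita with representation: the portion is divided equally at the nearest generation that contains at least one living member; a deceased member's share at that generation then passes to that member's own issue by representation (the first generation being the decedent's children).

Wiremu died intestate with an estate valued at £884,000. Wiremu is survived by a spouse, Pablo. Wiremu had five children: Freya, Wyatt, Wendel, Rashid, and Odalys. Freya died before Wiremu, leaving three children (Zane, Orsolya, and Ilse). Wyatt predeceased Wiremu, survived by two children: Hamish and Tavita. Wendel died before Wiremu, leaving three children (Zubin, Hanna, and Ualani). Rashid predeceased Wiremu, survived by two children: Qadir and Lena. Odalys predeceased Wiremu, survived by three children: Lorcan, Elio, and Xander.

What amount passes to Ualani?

Ualani receives £34,000.

Pablo takes one-half of £884,000 = £442,000. The remaining £442,000 passes to the descendants.
No child survives, so the initial division is made at the grandchildren's generation.
The descendants' portion (£442,000) is divided into 13 shares of £34,000: Zane, Orsolya, Ilse, Hamish, Tavita, Zubin, Hanna, Ualani, Qadir, Lena, Lorcan, Elio, and Xander each take £34,000.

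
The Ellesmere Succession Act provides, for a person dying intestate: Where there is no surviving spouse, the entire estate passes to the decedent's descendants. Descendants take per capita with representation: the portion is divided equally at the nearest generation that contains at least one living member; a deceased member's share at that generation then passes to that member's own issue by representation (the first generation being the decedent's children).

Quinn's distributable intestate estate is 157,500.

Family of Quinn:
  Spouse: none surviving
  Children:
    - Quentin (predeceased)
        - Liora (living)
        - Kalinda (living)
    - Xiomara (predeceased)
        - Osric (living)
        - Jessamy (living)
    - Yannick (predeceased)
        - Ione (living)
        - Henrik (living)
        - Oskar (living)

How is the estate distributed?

Liora: 22,500; Kalinda: 22,500; Osric: 22,500; Jessamy: 22,500; Ione: 22,500; Henrik: 22,500; Oskar: 22,500

The entire 157,500 passes to the descendants.
No child survives, so the initial division is made at the grandchildren's generation.
That amount (157,500) is divided into 7 shares of 22,500: Liora, Kalinda, Osric, Jessamy, Ione, Henrik, and Oskar each take 22,500.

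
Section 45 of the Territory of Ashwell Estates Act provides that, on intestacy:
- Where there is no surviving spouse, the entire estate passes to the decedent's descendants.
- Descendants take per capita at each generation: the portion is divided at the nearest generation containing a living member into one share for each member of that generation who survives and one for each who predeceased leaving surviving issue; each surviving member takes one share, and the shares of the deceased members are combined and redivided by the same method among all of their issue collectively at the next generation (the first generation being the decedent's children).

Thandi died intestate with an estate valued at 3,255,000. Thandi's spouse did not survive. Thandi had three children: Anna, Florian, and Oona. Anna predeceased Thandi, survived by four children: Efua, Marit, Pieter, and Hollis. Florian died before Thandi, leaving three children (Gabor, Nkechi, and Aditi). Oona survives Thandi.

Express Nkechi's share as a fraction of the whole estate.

The entire 3,255,000 passes to the descendants.
That amount (3,255,000) is divided at the children's generation into 3 shares of 1,085,000. Oona takes 1,085,000. The 2 shares of the deceased (Anna and Florian) are combined into a pool of 2,170,000.
That pool (2,170,000) is divided at the grandchildren's generation equally among Efua, Marit, Pieter, Hollis, Gabor, Nkechi, and Aditi: 310,000 each.

Nkechi receives 2/21 of the estate.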